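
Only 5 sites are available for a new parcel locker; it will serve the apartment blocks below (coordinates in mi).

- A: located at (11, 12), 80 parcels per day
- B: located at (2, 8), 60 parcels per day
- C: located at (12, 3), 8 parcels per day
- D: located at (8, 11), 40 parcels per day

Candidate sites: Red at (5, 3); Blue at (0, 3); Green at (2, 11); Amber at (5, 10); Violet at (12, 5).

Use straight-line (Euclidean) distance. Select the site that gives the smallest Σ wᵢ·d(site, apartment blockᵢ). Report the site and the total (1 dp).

Amber, total 928.0 mi

Total weighted distance at each candidate:
  Red (5, 3): total = 1612.9
  Blue (0, 3): total = 2008.7
  Green (2, 11): total = 1246.9
  Amber (5, 10): total = 928.0
  Violet (12, 5): total = 1496.5
Minimum is at Amber with total 928.0 mi.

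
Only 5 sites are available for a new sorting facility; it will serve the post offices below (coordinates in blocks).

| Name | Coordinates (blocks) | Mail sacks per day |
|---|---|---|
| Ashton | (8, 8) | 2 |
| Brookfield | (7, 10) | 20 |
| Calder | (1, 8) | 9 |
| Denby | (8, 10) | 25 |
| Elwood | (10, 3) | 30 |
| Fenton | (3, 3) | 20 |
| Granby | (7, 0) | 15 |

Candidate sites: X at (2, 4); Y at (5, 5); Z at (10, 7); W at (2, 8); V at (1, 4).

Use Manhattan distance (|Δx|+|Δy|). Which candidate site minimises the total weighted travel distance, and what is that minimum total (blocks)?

Total weighted distance at each candidate:
  X (2, 4): total = 1030
  Y (5, 5): total = 810
  Z (10, 7): total = 831
  W (2, 8): total = 1066
  V (1, 4): total = 1133
Minimum is at Y with total 810 blocks.

Y, total 810 blocks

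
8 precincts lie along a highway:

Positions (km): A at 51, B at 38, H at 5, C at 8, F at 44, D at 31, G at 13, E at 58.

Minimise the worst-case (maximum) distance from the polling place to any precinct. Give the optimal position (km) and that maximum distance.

The 1-center on a line is the midpoint of the two extreme points: leftmost at 5, rightmost at 58.
Optimal location = (5 + 58)/2 = 31.5; maximum distance = (58 − 5)/2 = 26.5.

location 31.5, max distance 26.5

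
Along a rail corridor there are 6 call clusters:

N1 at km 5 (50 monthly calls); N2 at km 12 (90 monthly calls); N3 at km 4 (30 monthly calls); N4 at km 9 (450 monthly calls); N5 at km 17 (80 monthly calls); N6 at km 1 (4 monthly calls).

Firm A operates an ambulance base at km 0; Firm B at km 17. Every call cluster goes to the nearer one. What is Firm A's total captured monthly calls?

84

The indifferent point is the midpoint (0+17)/2 = 8.5; call clusters left of it (closer to Firm A at 0) go to Firm A, those right go to Firm B.
  N6 at 1 (w=4) → Firm A
  N3 at 4 (w=30) → Firm A
  N1 at 5 (w=50) → Firm A
  N4 at 9 (w=450) → Firm B
  N2 at 12 (w=90) → Firm B
  N5 at 17 (w=80) → Firm B
Firm A captures 84; Firm B captures 620.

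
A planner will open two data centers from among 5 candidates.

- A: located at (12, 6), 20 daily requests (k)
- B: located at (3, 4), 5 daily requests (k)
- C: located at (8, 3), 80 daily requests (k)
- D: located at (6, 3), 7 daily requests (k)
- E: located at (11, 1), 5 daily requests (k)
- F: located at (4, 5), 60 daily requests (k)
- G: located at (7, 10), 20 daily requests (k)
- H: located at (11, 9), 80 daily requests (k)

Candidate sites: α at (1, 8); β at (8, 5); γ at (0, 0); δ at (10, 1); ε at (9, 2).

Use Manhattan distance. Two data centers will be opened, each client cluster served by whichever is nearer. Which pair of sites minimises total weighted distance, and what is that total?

Evaluate every pair (each demand assigned to the nearer of the two):
  {β, δ}: total = 1243
  {β, ε}: total = 1253
  {α, β}: total = 1273
  {β, γ}: total = 1273
  {α, ε}: total = 1613
  {δ, ε}: total = 1773
  {α, δ}: total = 1777
  {γ, ε}: total = 1778
  {γ, δ}: total = 2042
  {α, γ}: total = 2693
Best pair: {β, δ} with total 1243.

{β, δ}, total 1243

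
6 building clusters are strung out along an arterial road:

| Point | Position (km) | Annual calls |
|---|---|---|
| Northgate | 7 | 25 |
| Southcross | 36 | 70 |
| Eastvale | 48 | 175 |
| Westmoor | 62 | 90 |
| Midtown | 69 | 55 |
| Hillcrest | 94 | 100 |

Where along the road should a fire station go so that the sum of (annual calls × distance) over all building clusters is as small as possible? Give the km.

For a sum of weighted absolute distances on a line, the optimum is the weighted median (not the mean). Total weight W = 515; half-weight = 257.5.
Sort by position and accumulate weight:
  km 7 (Northgate, w=25) → cum 25
  km 36 (Southcross, w=70) → cum 95
  km 48 (Eastvale, w=175) → cum 270  ≥ 257.5 → median here
  km 62 (Westmoor, w=90) → cum 360
  km 69 (Midtown, w=55) → cum 415
  km 94 (Hillcrest, w=100) → cum 515
Optimal location: km 48.

x = 48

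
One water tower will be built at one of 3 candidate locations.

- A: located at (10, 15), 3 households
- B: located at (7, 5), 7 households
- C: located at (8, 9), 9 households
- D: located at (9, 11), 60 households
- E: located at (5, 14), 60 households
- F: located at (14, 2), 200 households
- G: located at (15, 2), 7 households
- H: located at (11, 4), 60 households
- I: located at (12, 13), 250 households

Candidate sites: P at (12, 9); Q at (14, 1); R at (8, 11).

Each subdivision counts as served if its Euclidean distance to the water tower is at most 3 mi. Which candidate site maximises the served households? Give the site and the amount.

Q, covering 207

Coverage radius r = 3 mi; a point is covered iff (Δx)²+(Δy)² ≤ 3² = 9.
  P (12, 9): covers {none} → 0
  Q (14, 1): covers {F, G} → 207
  R (8, 11): covers {C, D} → 69
Maximum coverage at Q: 207 households.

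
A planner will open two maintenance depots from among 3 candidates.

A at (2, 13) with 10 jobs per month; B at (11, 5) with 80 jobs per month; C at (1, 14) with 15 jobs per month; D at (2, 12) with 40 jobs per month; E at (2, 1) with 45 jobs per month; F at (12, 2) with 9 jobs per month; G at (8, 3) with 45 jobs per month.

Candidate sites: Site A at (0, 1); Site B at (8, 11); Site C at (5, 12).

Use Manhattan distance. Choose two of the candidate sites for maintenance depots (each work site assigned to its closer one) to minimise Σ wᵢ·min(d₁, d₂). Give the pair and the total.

{Site A, Site B}, total 1797

Evaluate every pair (each demand assigned to the nearer of the two):
  {Site A, Site B}: total = 1797
  {Site A, Site C}: total = 1947
  {Site B, Site C}: total = 2077
Best pair: {Site A, Site B} with total 1797.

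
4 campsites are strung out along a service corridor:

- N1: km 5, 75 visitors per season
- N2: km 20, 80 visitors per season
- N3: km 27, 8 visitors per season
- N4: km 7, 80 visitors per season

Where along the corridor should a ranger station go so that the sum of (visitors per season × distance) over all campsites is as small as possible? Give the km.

x = 7

For a sum of weighted absolute distances on a line, the optimum is the weighted median (not the mean). Total weight W = 243; half-weight = 121.5.
Sort by position and accumulate weight:
  km 5 (N1, w=75) → cum 75
  km 7 (N4, w=80) → cum 155  ≥ 121.5 → median here
  km 20 (N2, w=80) → cum 235
  km 27 (N3, w=8) → cum 243
Optimal location: km 7.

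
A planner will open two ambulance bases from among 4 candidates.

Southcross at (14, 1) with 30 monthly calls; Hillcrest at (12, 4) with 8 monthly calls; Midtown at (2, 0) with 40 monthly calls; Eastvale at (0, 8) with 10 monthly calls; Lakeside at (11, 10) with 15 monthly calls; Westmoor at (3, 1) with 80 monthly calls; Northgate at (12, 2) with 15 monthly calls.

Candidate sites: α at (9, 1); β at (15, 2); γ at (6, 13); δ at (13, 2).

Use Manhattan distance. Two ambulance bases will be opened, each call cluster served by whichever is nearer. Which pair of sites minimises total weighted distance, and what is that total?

{α, δ}, total 1209

Evaluate every pair (each demand assigned to the nearer of the two):
  {α, δ}: total = 1209
  {α, β}: total = 1270
  {α, γ}: total = 1288
  {γ, δ}: total = 1729
  {β, δ}: total = 1839
  {β, γ}: total = 2015
Best pair: {α, δ} with total 1209.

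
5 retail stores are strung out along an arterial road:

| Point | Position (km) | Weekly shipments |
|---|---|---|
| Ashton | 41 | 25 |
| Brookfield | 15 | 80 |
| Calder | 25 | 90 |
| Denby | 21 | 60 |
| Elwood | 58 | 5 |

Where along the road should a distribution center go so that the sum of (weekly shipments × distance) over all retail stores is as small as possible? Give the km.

x = 21

For a sum of weighted absolute distances on a line, the optimum is the weighted median (not the mean). Total weight W = 260; half-weight = 130.
Sort by position and accumulate weight:
  km 15 (Brookfield, w=80) → cum 80
  km 21 (Denby, w=60) → cum 140  ≥ 130 → median here
  km 25 (Calder, w=90) → cum 230
  km 41 (Ashton, w=25) → cum 255
  km 58 (Elwood, w=5) → cum 260
Optimal location: km 21.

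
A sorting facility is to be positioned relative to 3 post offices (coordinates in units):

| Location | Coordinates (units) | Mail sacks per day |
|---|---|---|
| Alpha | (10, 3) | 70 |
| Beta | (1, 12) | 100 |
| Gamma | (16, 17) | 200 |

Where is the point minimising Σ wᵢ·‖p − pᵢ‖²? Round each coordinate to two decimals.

The minimiser of Σwᵢ‖p−pᵢ‖² is the weighted centroid p* = (Σwᵢpᵢ)/(Σwᵢ).
Σwᵢ = 370.
Σwᵢxᵢ = 70·10 + 100·1 + 200·16 = 4000.
Σwᵢyᵢ = 70·3 + 100·12 + 200·17 = 4810.
x* = 4000/370 = 10.81, y* = 4810/370 = 13.00.

(10.81, 13.00)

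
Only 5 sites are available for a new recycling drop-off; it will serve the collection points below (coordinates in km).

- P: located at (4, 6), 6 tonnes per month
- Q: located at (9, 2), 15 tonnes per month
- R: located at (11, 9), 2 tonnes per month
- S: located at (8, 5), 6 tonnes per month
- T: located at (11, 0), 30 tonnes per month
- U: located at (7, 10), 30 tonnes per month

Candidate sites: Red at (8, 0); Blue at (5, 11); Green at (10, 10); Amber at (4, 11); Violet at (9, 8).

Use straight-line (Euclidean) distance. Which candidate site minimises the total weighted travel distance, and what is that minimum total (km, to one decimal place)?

Total weighted distance at each candidate:
  Red (8, 0): total = 517.3
  Blue (5, 11): total = 674.2
  Green (10, 10): total = 590.8
  Amber (4, 11): total = 728.3
  Violet (9, 8): total = 478.0
Minimum is at Violet with total 478.0 km.

Violet, total 478.0 km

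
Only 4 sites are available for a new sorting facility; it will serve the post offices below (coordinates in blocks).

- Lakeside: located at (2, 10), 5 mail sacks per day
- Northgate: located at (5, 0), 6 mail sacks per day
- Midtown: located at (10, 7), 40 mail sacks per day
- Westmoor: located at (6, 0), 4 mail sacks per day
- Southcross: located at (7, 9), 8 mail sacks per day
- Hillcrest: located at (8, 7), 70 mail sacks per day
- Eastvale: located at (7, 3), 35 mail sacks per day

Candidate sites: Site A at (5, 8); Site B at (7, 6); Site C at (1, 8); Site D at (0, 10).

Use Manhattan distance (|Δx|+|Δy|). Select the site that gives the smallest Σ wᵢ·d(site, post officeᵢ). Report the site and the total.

Total weighted distance at each candidate:
  Site A (5, 8): total = 898
  Site B (7, 6): total = 550
  Site C (1, 8): total = 1540
  Site D (0, 10): total = 2008
Minimum is at Site B with total 550 blocks.

Site B, total 550 blocks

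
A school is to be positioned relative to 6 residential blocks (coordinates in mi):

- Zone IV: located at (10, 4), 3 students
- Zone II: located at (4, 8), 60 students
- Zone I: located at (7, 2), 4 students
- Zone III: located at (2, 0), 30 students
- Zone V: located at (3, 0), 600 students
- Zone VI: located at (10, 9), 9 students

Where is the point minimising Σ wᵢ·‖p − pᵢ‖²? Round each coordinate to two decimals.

The minimiser of Σwᵢ‖p−pᵢ‖² is the weighted centroid p* = (Σwᵢpᵢ)/(Σwᵢ).
Σwᵢ = 706.
Σwᵢxᵢ = 3·10 + 60·4 + 4·7 + 30·2 + 600·3 + 9·10 = 2248.
Σwᵢyᵢ = 3·4 + 60·8 + 4·2 + 30·0 + 600·0 + 9·9 = 581.
x* = 2248/706 = 3.18, y* = 581/706 = 0.82.

(3.18, 0.82)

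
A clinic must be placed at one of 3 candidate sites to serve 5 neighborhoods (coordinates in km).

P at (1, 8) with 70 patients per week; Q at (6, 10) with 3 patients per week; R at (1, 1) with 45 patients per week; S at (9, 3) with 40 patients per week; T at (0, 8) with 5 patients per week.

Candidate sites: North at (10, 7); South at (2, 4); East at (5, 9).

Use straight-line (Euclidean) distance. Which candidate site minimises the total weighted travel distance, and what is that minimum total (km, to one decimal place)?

South, total 757.8 km

Total weighted distance at each candidate:
  North (10, 7): total = 1350.8
  South (2, 4): total = 757.8
  East (5, 9): total = 1009.3
Minimum is at South with total 757.8 km.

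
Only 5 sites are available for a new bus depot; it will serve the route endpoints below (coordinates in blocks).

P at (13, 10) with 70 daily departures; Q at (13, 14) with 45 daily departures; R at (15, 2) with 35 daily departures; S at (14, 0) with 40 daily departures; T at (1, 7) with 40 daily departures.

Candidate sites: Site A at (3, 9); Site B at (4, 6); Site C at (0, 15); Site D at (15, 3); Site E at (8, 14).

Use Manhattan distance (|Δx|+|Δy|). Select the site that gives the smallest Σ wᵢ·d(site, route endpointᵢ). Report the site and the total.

Total weighted distance at each candidate:
  Site A (3, 9): total = 3070
  Site B (4, 6): total = 3000
  Site C (0, 15): total = 4390
  Site D (15, 3): total = 2130
  Site E (8, 14): total = 2880
Minimum is at Site D with total 2130 blocks.

Site D, total 2130 blocks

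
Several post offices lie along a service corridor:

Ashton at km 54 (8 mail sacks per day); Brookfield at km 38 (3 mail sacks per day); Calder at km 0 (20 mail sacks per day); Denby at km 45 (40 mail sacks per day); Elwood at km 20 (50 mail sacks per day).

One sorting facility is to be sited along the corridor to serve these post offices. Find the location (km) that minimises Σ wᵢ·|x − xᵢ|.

x = 20

For a sum of weighted absolute distances on a line, the optimum is the weighted median (not the mean). Total weight W = 121; half-weight = 60.5.
Sort by position and accumulate weight:
  km 0 (Calder, w=20) → cum 20
  km 20 (Elwood, w=50) → cum 70  ≥ 60.5 → median here
  km 38 (Brookfield, w=3) → cum 73
  km 45 (Denby, w=40) → cum 113
  km 54 (Ashton, w=8) → cum 121
Optimal location: km 20.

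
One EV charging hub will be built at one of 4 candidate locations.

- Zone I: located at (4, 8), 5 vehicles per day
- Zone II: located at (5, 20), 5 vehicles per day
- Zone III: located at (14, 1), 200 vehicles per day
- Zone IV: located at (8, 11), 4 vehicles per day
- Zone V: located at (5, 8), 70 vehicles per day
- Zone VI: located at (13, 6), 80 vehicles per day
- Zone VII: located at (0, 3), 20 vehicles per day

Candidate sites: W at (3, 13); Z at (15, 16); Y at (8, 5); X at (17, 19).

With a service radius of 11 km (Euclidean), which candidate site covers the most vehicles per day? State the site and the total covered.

Y, covering 379

Coverage radius r = 11 km; a point is covered iff (Δx)²+(Δy)² ≤ 11² = 121.
  W (3, 13): covers {Zone I, Zone II, Zone IV, Zone V, Zone VII} → 104
  Z (15, 16): covers {Zone II, Zone IV, Zone VI} → 89
  Y (8, 5): covers {Zone I, Zone III, Zone IV, Zone V, Zone VI, Zone VII} → 379
  X (17, 19): covers {none} → 0
Maximum coverage at Y: 379 vehicles per day.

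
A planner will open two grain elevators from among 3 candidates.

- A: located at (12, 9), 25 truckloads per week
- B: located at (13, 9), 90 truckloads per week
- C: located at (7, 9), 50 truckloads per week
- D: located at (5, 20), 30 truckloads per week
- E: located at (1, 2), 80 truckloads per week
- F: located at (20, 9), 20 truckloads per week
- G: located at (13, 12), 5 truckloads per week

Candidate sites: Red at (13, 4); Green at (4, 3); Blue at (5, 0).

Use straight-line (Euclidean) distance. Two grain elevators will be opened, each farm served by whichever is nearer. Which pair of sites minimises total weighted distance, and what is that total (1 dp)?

{Red, Green}, total 1888.8

Evaluate every pair (each demand assigned to the nearer of the two):
  {Red, Green}: total = 1888.8
  {Red, Blue}: total = 2074.5
  {Green, Blue}: total = 2728.2
Best pair: {Red, Green} with total 1888.8.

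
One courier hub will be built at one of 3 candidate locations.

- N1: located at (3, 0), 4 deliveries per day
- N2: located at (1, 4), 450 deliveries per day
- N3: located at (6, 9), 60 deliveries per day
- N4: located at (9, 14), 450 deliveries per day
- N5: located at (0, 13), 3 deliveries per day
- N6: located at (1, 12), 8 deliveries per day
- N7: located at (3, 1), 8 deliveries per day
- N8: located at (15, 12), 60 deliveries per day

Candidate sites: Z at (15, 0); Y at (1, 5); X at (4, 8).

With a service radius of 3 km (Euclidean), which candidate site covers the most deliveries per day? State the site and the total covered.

Y, covering 450

Coverage radius r = 3 km; a point is covered iff (Δx)²+(Δy)² ≤ 3² = 9.
  Z (15, 0): covers {none} → 0
  Y (1, 5): covers {N2} → 450
  X (4, 8): covers {N3} → 60
Maximum coverage at Y: 450 deliveries per day.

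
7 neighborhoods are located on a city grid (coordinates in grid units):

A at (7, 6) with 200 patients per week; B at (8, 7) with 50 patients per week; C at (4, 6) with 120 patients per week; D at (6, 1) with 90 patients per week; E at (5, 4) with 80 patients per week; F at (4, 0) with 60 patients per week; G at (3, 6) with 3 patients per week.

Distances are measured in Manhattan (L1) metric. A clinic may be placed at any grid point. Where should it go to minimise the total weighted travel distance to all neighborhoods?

(6, 6)

Manhattan distance separates: Σwᵢ(|x−xᵢ|+|y−yᵢ|) = Σwᵢ|x−xᵢ| + Σwᵢ|y−yᵢ|, so x and y are optimised independently as 1-D weighted medians.
Total weight W = 603; half = 301.5.
x-coordinate, sorted with cumulative weight:
  x=3 (G, w=3) cum 3
  x=4 (C, w=120) cum 123
  x=4 (F, w=60) cum 183
  x=5 (E, w=80) cum 263
  x=6 (D, w=90) cum 353  ← median
  x=7 (A, w=200) cum 553
  x=8 (B, w=50) cum 603
⇒ x* = 6
y-coordinate, sorted with cumulative weight:
  y=0 (F, w=60) cum 60
  y=1 (D, w=90) cum 150
  y=4 (E, w=80) cum 230
  y=6 (A, w=200) cum 430  ← median
  y=6 (C, w=120) cum 550
  y=6 (G, w=3) cum 553
  y=7 (B, w=50) cum 603
⇒ y* = 6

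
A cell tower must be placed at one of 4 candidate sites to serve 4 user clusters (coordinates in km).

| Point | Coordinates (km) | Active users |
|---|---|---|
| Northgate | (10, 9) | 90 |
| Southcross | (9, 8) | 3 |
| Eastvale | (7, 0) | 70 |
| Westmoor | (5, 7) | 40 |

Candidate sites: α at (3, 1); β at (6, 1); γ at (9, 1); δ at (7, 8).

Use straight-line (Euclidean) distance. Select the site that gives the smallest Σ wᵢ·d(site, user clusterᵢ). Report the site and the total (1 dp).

Total weighted distance at each candidate:
  α (3, 1): total = 1526.0
  β (6, 1): total = 1170.1
  γ (9, 1): total = 1191.6
  δ (7, 8): total = 940.0
Minimum is at δ with total 940.0 km.

δ, total 940.0 km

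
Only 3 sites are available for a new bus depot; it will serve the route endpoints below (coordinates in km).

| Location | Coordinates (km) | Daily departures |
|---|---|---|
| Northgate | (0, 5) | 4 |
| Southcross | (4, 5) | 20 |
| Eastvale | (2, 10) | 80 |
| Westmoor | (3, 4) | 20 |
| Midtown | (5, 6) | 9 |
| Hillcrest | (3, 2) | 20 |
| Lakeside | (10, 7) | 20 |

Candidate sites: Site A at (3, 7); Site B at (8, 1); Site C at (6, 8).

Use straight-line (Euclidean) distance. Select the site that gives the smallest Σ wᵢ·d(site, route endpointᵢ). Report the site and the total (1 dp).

Total weighted distance at each candidate:
  Site A (3, 7): total = 632.3
  Site B (8, 1): total = 1411.8
  Site C (6, 8): total = 793.5
Minimum is at Site A with total 632.3 km.

Site A, total 632.3 km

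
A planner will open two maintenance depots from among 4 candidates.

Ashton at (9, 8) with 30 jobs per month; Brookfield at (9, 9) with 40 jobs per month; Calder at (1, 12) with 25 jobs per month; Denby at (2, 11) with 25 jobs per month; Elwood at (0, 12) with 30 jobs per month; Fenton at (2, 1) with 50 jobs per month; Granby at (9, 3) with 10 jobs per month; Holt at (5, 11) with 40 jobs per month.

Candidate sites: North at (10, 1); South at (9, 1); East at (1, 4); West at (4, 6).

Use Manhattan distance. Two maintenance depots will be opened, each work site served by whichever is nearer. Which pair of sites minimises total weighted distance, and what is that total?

Evaluate every pair (each demand assigned to the nearer of the two):
  {East, West}: total = 1695
  {South, West}: total = 1840
  {North, West}: total = 1850
  {South, East}: total = 1860
  {North, East}: total = 1940
  {North, South}: total = 2960
Best pair: {East, West} with total 1695.

{East, West}, total 1695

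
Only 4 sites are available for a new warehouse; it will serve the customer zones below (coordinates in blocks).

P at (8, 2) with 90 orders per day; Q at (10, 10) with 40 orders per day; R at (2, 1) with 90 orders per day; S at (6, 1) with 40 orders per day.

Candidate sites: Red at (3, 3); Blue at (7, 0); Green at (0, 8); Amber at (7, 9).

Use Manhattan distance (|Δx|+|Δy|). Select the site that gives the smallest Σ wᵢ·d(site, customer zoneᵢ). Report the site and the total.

Total weighted distance at each candidate:
  Red (3, 3): total = 1570
  Blue (7, 0): total = 1410
  Green (0, 8): total = 3070
  Amber (7, 9): total = 2410
Minimum is at Blue with total 1410 blocks.

Blue, total 1410 blocks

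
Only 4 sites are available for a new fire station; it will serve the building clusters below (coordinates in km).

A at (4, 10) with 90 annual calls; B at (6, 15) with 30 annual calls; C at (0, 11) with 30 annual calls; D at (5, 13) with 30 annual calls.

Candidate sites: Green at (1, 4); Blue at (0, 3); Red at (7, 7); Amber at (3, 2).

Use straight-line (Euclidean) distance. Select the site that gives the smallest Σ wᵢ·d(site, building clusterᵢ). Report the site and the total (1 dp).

Red, total 1055.3 km

Total weighted distance at each candidate:
  Green (1, 4): total = 1473.8
  Blue (0, 3): total = 1703.5
  Red (7, 7): total = 1055.3
  Amber (3, 2): total = 1745.9
Minimum is at Red with total 1055.3 km.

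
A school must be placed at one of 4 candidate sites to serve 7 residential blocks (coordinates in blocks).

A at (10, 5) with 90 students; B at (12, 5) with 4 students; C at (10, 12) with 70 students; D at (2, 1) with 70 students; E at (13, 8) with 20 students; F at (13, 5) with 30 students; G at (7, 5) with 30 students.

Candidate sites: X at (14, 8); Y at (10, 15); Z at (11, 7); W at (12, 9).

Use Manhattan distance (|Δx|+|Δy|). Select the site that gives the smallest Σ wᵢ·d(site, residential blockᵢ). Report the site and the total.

Z, total 2112 blocks

Total weighted distance at each candidate:
  X (14, 8): total = 2980
  Y (10, 15): total = 3678
  Z (11, 7): total = 2112
  W (12, 9): total = 2626
Minimum is at Z with total 2112 blocks.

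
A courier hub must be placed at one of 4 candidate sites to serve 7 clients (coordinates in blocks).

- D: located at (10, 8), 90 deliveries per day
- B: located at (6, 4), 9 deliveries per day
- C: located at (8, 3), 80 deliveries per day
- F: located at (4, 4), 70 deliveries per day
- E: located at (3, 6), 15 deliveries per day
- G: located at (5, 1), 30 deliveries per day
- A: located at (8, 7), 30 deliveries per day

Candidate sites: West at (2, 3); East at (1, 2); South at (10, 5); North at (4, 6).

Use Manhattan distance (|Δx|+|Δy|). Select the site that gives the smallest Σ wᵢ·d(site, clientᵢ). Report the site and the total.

Total weighted distance at each candidate:
  West (2, 3): total = 2415
  East (1, 2): total = 3003
  South (10, 5): total = 1635
  North (4, 6): total = 1801
Minimum is at South with total 1635 blocks.

South, total 1635 blocks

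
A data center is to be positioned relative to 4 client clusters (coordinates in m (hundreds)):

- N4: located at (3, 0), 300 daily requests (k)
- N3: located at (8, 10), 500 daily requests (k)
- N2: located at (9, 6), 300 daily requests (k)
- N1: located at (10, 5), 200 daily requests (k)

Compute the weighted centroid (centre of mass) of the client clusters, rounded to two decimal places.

(7.38, 6.00)

The minimiser of Σwᵢ‖p−pᵢ‖² is the weighted centroid p* = (Σwᵢpᵢ)/(Σwᵢ).
Σwᵢ = 1300.
Σwᵢxᵢ = 300·3 + 500·8 + 300·9 + 200·10 = 9600.
Σwᵢyᵢ = 300·0 + 500·10 + 300·6 + 200·5 = 7800.
x* = 9600/1300 = 7.38, y* = 7800/1300 = 6.00.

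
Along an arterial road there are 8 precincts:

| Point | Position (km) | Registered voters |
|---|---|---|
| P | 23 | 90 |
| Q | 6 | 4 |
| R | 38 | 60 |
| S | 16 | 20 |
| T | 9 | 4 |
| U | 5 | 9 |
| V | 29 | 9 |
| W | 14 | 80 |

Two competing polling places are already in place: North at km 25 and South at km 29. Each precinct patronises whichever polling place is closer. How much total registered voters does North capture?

207

The indifferent point is the midpoint (25+29)/2 = 27; precincts left of it (closer to North at 25) go to North, those right go to South.
  U at 5 (w=9) → North
  Q at 6 (w=4) → North
  T at 9 (w=4) → North
  W at 14 (w=80) → North
  S at 16 (w=20) → North
  P at 23 (w=90) → North
  V at 29 (w=9) → South
  R at 38 (w=60) → South
North captures 207; South captures 69.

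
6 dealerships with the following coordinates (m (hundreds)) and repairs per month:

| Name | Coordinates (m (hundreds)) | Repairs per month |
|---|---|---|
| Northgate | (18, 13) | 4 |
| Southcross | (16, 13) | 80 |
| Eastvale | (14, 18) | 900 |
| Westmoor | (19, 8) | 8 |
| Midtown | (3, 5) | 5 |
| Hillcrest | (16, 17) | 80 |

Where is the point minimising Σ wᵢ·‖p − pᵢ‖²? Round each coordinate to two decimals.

The minimiser of Σwᵢ‖p−pᵢ‖² is the weighted centroid p* = (Σwᵢpᵢ)/(Σwᵢ).
Σwᵢ = 1077.
Σwᵢxᵢ = 4·18 + 80·16 + 900·14 + 8·19 + 5·3 + 80·16 = 15399.
Σwᵢyᵢ = 4·13 + 80·13 + 900·18 + 8·8 + 5·5 + 80·17 = 18741.
x* = 15399/1077 = 14.30, y* = 18741/1077 = 17.40.

(14.30, 17.40)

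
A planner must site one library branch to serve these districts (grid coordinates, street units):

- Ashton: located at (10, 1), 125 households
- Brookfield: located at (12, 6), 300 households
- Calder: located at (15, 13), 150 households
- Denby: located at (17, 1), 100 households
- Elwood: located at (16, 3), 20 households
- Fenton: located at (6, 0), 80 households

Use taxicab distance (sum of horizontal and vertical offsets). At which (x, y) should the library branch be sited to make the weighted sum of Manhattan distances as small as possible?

(12, 6)

Manhattan distance separates: Σwᵢ(|x−xᵢ|+|y−yᵢ|) = Σwᵢ|x−xᵢ| + Σwᵢ|y−yᵢ|, so x and y are optimised independently as 1-D weighted medians.
Total weight W = 775; half = 387.5.
x-coordinate, sorted with cumulative weight:
  x=6 (Fenton, w=80) cum 80
  x=10 (Ashton, w=125) cum 205
  x=12 (Brookfield, w=300) cum 505  ← median
  x=15 (Calder, w=150) cum 655
  x=16 (Elwood, w=20) cum 675
  x=17 (Denby, w=100) cum 775
⇒ x* = 12
y-coordinate, sorted with cumulative weight:
  y=0 (Fenton, w=80) cum 80
  y=1 (Ashton, w=125) cum 205
  y=1 (Denby, w=100) cum 305
  y=3 (Elwood, w=20) cum 325
  y=6 (Brookfield, w=300) cum 625  ← median
  y=13 (Calder, w=150) cum 775
⇒ y* = 6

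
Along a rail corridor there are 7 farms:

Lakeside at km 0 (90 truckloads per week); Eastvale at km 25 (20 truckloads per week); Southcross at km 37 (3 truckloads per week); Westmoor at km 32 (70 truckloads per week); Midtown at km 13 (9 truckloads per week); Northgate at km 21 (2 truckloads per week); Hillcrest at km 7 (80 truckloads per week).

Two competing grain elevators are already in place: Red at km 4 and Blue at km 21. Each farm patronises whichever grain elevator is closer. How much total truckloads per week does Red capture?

The indifferent point is the midpoint (4+21)/2 = 12.5; farms left of it (closer to Red at 4) go to Red, those right go to Blue.
  Lakeside at 0 (w=90) → Red
  Hillcrest at 7 (w=80) → Red
  Midtown at 13 (w=9) → Blue
  Northgate at 21 (w=2) → Blue
  Eastvale at 25 (w=20) → Blue
  Westmoor at 32 (w=70) → Blue
  Southcross at 37 (w=3) → Blue
Red captures 170; Blue captures 104.

170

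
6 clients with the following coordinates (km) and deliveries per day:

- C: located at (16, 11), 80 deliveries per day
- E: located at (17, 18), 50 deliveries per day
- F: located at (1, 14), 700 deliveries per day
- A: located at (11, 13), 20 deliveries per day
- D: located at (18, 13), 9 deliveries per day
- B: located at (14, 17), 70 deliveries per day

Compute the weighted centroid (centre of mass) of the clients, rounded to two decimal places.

The minimiser of Σwᵢ‖p−pᵢ‖² is the weighted centroid p* = (Σwᵢpᵢ)/(Σwᵢ).
Σwᵢ = 929.
Σwᵢxᵢ = 80·16 + 50·17 + 700·1 + 20·11 + 9·18 + 70·14 = 4192.
Σwᵢyᵢ = 80·11 + 50·18 + 700·14 + 20·13 + 9·13 + 70·17 = 13147.
x* = 4192/929 = 4.51, y* = 13147/929 = 14.15.

(4.51, 14.15)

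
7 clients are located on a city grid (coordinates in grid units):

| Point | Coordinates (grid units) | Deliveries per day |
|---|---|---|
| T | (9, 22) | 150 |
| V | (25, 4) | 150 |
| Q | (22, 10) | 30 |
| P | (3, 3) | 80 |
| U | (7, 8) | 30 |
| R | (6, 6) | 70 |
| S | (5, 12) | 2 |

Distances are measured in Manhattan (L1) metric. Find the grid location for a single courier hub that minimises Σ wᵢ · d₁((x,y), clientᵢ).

(9, 6)

Manhattan distance separates: Σwᵢ(|x−xᵢ|+|y−yᵢ|) = Σwᵢ|x−xᵢ| + Σwᵢ|y−yᵢ|, so x and y are optimised independently as 1-D weighted medians.
Total weight W = 512; half = 256.
x-coordinate, sorted with cumulative weight:
  x=3 (P, w=80) cum 80
  x=5 (S, w=2) cum 82
  x=6 (R, w=70) cum 152
  x=7 (U, w=30) cum 182
  x=9 (T, w=150) cum 332  ← median
  x=22 (Q, w=30) cum 362
  x=25 (V, w=150) cum 512
⇒ x* = 9
y-coordinate, sorted with cumulative weight:
  y=3 (P, w=80) cum 80
  y=4 (V, w=150) cum 230
  y=6 (R, w=70) cum 300  ← median
  y=8 (U, w=30) cum 330
  y=10 (Q, w=30) cum 360
  y=12 (S, w=2) cum 362
  y=22 (T, w=150) cum 512
⇒ y* = 6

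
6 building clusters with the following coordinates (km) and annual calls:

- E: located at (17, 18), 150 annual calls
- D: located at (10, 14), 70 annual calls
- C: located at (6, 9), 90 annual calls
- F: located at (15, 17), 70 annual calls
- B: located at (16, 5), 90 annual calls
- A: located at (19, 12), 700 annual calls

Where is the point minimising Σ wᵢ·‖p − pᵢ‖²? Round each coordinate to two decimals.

The minimiser of Σwᵢ‖p−pᵢ‖² is the weighted centroid p* = (Σwᵢpᵢ)/(Σwᵢ).
Σwᵢ = 1170.
Σwᵢxᵢ = 150·17 + 70·10 + 90·6 + 70·15 + 90·16 + 700·19 = 19580.
Σwᵢyᵢ = 150·18 + 70·14 + 90·9 + 70·17 + 90·5 + 700·12 = 14530.
x* = 19580/1170 = 16.74, y* = 14530/1170 = 12.42.

(16.74, 12.42)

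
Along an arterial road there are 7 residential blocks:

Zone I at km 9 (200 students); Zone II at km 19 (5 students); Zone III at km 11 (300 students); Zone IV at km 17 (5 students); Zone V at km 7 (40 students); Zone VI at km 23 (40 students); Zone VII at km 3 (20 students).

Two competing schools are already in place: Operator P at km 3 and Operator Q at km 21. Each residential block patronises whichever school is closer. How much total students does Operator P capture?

560

The indifferent point is the midpoint (3+21)/2 = 12; residential blocks left of it (closer to Operator P at 3) go to Operator P, those right go to Operator Q.
  Zone VII at 3 (w=20) → Operator P
  Zone V at 7 (w=40) → Operator P
  Zone I at 9 (w=200) → Operator P
  Zone III at 11 (w=300) → Operator P
  Zone IV at 17 (w=5) → Operator Q
  Zone II at 19 (w=5) → Operator Q
  Zone VI at 23 (w=40) → Operator Q
Operator P captures 560; Operator Q captures 50.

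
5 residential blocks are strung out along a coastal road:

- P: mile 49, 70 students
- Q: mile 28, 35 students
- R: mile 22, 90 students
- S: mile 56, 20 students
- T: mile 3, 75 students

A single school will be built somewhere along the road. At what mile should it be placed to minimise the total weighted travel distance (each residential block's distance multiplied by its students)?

For a sum of weighted absolute distances on a line, the optimum is the weighted median (not the mean). Total weight W = 290; half-weight = 145.
Sort by position and accumulate weight:
  mile 3 (T, w=75) → cum 75
  mile 22 (R, w=90) → cum 165  ≥ 145 → median here
  mile 28 (Q, w=35) → cum 200
  mile 49 (P, w=70) → cum 270
  mile 56 (S, w=20) → cum 290
Optimal location: mile 22.

x = 22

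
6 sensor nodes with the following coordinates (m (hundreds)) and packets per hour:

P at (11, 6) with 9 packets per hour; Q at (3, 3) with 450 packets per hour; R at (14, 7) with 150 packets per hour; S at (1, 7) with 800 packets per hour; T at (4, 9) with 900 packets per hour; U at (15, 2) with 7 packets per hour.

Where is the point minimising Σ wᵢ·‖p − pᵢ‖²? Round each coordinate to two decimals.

The minimiser of Σwᵢ‖p−pᵢ‖² is the weighted centroid p* = (Σwᵢpᵢ)/(Σwᵢ).
Σwᵢ = 2316.
Σwᵢxᵢ = 9·11 + 450·3 + 150·14 + 800·1 + 900·4 + 7·15 = 8054.
Σwᵢyᵢ = 9·6 + 450·3 + 150·7 + 800·7 + 900·9 + 7·2 = 16168.
x* = 8054/2316 = 3.48, y* = 16168/2316 = 6.98.

(3.48, 6.98)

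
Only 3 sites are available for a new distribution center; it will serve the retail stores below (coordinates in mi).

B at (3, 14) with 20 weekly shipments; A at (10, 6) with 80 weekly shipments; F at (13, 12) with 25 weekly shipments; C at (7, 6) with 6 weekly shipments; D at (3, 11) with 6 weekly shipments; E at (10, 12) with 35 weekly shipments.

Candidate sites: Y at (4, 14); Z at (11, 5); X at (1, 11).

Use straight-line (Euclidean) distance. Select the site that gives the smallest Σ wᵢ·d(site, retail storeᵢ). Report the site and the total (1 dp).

Total weighted distance at each candidate:
  Y (4, 14): total = 1342.1
  Z (11, 5): total = 868.2
  X (1, 11): total = 1572.6
Minimum is at Z with total 868.2 mi.

Z, total 868.2 mi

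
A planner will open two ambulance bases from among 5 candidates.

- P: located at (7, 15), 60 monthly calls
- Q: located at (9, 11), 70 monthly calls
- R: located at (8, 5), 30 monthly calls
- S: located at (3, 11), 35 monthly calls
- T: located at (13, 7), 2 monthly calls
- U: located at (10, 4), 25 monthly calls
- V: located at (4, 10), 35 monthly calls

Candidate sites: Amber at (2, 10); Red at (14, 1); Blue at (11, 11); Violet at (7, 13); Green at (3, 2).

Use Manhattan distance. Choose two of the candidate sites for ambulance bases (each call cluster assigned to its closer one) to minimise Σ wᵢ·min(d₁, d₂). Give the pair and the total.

{Amber, Violet}, total 1134

Evaluate every pair (each demand assigned to the nearer of the two):
  {Amber, Violet}: total = 1134
  {Blue, Violet}: total = 1162
  {Amber, Blue}: total = 1242
  {Red, Violet}: total = 1279
  {Violet, Green}: total = 1309
  {Blue, Green}: total = 1632
  {Red, Blue}: total = 1637
  {Amber, Red}: total = 1789
  {Amber, Green}: total = 1793
  {Red, Green}: total = 3129
Best pair: {Amber, Violet} with total 1134.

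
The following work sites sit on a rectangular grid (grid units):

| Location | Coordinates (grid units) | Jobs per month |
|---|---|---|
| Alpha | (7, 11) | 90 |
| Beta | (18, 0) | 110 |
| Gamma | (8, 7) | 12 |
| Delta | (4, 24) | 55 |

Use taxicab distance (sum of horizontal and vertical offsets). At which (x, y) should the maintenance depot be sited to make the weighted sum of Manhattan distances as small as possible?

Manhattan distance separates: Σwᵢ(|x−xᵢ|+|y−yᵢ|) = Σwᵢ|x−xᵢ| + Σwᵢ|y−yᵢ|, so x and y are optimised independently as 1-D weighted medians.
Total weight W = 267; half = 133.5.
x-coordinate, sorted with cumulative weight:
  x=4 (Delta, w=55) cum 55
  x=7 (Alpha, w=90) cum 145  ← median
  x=8 (Gamma, w=12) cum 157
  x=18 (Beta, w=110) cum 267
⇒ x* = 7
y-coordinate, sorted with cumulative weight:
  y=0 (Beta, w=110) cum 110
  y=7 (Gamma, w=12) cum 122
  y=11 (Alpha, w=90) cum 212  ← median
  y=24 (Delta, w=55) cum 267
⇒ y* = 11

(7, 11)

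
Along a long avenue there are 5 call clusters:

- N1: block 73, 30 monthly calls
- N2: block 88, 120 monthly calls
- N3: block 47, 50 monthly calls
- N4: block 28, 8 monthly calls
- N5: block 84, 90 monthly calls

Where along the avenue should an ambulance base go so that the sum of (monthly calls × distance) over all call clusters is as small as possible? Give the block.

For a sum of weighted absolute distances on a line, the optimum is the weighted median (not the mean). Total weight W = 298; half-weight = 149.
Sort by position and accumulate weight:
  block 28 (N4, w=8) → cum 8
  block 47 (N3, w=50) → cum 58
  block 73 (N1, w=30) → cum 88
  block 84 (N5, w=90) → cum 178  ≥ 149 → median here
  block 88 (N2, w=120) → cum 298
Optimal location: block 84.

x = 84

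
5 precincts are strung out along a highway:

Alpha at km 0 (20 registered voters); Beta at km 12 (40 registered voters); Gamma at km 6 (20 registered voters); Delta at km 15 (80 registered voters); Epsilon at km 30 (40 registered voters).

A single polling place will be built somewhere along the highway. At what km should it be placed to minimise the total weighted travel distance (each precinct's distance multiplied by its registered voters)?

x = 15

For a sum of weighted absolute distances on a line, the optimum is the weighted median (not the mean). Total weight W = 200; half-weight = 100.
Sort by position and accumulate weight:
  km 0 (Alpha, w=20) → cum 20
  km 6 (Gamma, w=20) → cum 40
  km 12 (Beta, w=40) → cum 80
  km 15 (Delta, w=80) → cum 160  ≥ 100 → median here
  km 30 (Epsilon, w=40) → cum 200
Optimal location: km 15.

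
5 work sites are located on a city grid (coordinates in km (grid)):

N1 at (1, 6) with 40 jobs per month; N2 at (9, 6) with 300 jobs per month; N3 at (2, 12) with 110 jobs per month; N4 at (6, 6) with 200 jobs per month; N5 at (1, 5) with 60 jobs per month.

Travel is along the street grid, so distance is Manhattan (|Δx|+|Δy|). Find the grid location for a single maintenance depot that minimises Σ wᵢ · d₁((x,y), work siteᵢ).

(6, 6)

Manhattan distance separates: Σwᵢ(|x−xᵢ|+|y−yᵢ|) = Σwᵢ|x−xᵢ| + Σwᵢ|y−yᵢ|, so x and y are optimised independently as 1-D weighted medians.
Total weight W = 710; half = 355.
x-coordinate, sorted with cumulative weight:
  x=1 (N1, w=40) cum 40
  x=1 (N5, w=60) cum 100
  x=2 (N3, w=110) cum 210
  x=6 (N4, w=200) cum 410  ← median
  x=9 (N2, w=300) cum 710
⇒ x* = 6
y-coordinate, sorted with cumulative weight:
  y=5 (N5, w=60) cum 60
  y=6 (N1, w=40) cum 100
  y=6 (N2, w=300) cum 400  ← median
  y=6 (N4, w=200) cum 600
  y=12 (N3, w=110) cum 710
⇒ y* = 6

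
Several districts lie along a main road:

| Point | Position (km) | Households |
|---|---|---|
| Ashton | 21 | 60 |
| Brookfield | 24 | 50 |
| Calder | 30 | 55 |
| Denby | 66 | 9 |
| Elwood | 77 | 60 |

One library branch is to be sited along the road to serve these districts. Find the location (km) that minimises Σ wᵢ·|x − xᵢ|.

x = 30

For a sum of weighted absolute distances on a line, the optimum is the weighted median (not the mean). Total weight W = 234; half-weight = 117.
Sort by position and accumulate weight:
  km 21 (Ashton, w=60) → cum 60
  km 24 (Brookfield, w=50) → cum 110
  km 30 (Calder, w=55) → cum 165  ≥ 117 → median here
  km 66 (Denby, w=9) → cum 174
  km 77 (Elwood, w=60) → cum 234
Optimal location: km 30.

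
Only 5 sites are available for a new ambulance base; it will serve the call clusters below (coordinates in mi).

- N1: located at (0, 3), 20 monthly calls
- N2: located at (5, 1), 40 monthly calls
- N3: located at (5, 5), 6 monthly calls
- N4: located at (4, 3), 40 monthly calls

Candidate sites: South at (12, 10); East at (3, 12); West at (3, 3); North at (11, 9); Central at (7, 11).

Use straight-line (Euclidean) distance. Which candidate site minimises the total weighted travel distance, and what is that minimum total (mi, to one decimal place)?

Total weighted distance at each candidate:
  South (12, 10): total = 1210.7
  East (3, 12): total = 1042.8
  West (3, 3): total = 230.1
  North (11, 9): total = 1062.6
  Central (7, 11): total = 1000.2
Minimum is at West with total 230.1 mi.

West, total 230.1 mi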